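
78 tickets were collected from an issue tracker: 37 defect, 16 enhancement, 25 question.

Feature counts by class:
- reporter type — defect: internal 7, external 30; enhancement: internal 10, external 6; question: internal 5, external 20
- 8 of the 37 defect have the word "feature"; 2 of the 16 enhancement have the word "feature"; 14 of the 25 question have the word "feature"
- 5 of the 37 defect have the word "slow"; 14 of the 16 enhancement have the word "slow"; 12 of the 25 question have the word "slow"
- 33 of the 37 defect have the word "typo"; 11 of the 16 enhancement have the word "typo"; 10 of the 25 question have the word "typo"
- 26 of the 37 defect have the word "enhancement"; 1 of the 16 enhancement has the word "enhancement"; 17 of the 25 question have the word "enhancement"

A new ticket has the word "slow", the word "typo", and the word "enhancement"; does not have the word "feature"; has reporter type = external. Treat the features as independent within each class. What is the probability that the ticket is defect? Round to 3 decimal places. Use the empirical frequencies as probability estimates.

defect: (37/78) × (30/37) × (29/37) × (5/37) × (33/37) × (26/37) ≈ 0.0255314
enhancement: (16/78) × (6/16) × (14/16) × (14/16) × (11/16) × (1/16) ≈ 0.00253061
question: (25/78) × (20/25) × (11/25) × (12/25) × (10/25) × (17/25) ≈ 0.0147298
P(defect | x) = 0.0255314 / 0.04279181 ≈ 0.597

0.597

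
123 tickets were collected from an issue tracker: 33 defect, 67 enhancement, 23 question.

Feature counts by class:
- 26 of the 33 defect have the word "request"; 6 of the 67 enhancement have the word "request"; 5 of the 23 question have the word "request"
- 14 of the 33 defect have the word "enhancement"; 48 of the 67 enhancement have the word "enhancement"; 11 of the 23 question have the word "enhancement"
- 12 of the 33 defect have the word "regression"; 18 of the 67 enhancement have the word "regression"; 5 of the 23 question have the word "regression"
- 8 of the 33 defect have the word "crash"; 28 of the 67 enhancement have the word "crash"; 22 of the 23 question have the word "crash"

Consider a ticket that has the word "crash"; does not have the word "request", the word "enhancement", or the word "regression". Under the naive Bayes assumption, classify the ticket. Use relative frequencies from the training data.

defect: (33/123) × (7/33) × (19/33) × (21/33) × (8/33) ≈ 0.00505492
enhancement: (67/123) × (61/67) × (19/67) × (49/67) × (28/67) ≈ 0.0429841
question: (23/123) × (18/23) × (12/23) × (18/23) × (22/23) ≈ 0.0571558
Highest score → question.

question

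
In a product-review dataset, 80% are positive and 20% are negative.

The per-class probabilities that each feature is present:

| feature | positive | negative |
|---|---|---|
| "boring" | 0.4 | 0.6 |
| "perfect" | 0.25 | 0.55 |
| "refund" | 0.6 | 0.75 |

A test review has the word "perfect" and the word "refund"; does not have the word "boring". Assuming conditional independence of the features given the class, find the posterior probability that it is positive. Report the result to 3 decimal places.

positive: 0.8 × (1−0.4) × 0.25 × 0.6 = 0.072
negative: 0.2 × (1−0.6) × 0.55 × 0.75 = 0.033
P(positive | x) = 0.072 / 0.105 ≈ 0.686

0.686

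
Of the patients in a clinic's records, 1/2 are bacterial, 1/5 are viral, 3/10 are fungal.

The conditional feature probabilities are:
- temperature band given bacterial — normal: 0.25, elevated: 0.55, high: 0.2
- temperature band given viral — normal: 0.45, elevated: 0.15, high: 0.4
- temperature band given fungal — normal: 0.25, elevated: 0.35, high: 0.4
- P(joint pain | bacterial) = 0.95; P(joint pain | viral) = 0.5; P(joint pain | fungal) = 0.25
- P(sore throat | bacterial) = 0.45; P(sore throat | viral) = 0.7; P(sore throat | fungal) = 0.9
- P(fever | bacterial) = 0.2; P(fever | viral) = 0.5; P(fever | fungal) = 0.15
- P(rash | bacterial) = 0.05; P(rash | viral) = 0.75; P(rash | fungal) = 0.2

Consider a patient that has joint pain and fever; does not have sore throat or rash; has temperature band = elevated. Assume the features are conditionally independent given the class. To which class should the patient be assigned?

bacterial

bacterial: 0.5 × 0.55 × 0.95 × (1−0.45) × 0.2 × (1−0.05) = 0.027300625
viral: 0.2 × 0.15 × 0.5 × (1−0.7) × 0.5 × (1−0.75) = 0.0005625
fungal: 0.3 × 0.35 × 0.25 × (1−0.9) × 0.15 × (1−0.2) = 0.000315
Highest score → bacterial.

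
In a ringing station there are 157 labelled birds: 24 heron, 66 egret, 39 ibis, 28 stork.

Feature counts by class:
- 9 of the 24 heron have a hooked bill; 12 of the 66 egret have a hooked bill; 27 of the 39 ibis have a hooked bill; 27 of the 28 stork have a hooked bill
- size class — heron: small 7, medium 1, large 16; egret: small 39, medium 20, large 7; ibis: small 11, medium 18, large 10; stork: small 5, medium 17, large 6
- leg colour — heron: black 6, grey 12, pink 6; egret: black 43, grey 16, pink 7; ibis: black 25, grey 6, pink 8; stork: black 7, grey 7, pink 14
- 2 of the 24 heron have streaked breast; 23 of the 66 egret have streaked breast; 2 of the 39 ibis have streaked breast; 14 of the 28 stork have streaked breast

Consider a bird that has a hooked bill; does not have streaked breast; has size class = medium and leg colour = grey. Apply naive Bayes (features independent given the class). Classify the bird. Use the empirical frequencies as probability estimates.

heron: (24/157) × (9/24) × (1/24) × (12/24) × (22/24) ≈ 0.00109475
egret: (66/157) × (12/66) × (20/66) × (16/66) × (43/66) ≈ 0.00365821
ibis: (39/157) × (27/39) × (18/39) × (6/39) × (37/39) ≈ 0.011585
stork: (28/157) × (27/28) × (17/28) × (7/28) × (14/28) ≈ 0.0130516
Highest score → stork.

stork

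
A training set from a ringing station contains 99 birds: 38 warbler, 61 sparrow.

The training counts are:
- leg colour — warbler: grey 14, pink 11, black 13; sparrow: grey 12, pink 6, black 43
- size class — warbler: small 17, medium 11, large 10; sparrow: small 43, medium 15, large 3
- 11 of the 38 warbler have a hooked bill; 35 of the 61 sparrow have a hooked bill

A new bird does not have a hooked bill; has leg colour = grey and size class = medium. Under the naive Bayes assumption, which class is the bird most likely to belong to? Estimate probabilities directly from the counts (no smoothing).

warbler

warbler: (38/99) × (14/38) × (11/38) × (27/38) ≈ 0.0290859
sparrow: (61/99) × (12/61) × (15/61) × (26/61) ≈ 0.0127043
Highest score → warbler.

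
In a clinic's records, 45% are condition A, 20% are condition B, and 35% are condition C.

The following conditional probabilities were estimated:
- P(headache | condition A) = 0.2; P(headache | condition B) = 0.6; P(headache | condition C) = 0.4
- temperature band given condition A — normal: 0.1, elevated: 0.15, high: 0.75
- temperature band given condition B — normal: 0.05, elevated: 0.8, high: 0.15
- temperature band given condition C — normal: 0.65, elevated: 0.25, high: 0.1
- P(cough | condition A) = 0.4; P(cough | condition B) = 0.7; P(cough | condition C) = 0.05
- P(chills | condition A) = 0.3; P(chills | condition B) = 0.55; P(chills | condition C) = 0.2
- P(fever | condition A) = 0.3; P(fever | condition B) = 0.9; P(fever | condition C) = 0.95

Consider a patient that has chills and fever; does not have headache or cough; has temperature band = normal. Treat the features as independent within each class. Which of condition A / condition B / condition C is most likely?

condition A: 0.45 × (1−0.2) × 0.1 × (1−0.4) × 0.3 × 0.3 = 0.001944
condition B: 0.2 × (1−0.6) × 0.05 × (1−0.7) × 0.55 × 0.9 = 0.000594
condition C: 0.35 × (1−0.4) × 0.65 × (1−0.05) × 0.2 × 0.95 = 0.02463825
Highest score → condition C.

condition C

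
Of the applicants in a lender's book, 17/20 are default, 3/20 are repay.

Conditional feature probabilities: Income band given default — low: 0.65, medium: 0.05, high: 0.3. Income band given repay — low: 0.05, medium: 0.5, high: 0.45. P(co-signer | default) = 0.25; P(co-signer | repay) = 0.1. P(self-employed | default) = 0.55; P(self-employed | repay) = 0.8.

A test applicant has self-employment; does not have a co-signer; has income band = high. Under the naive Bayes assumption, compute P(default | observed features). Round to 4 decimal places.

default: 0.85 × 0.3 × (1−0.25) × 0.55 = 0.1051875
repay: 0.15 × 0.45 × (1−0.1) × 0.8 = 0.0486
P(default | x) = 0.1051875 / 0.1537875 ≈ 0.6840

0.6840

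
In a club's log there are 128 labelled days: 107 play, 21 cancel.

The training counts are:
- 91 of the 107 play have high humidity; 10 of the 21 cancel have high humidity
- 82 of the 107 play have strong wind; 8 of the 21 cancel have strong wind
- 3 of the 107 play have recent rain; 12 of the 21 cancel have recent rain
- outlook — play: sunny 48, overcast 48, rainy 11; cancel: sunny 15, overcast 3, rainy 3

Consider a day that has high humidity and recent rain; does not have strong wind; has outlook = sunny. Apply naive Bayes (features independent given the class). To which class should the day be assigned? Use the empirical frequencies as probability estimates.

cancel

play: (107/128) × (91/107) × (25/107) × (3/107) × (48/107) ≈ 0.00208921
cancel: (21/128) × (10/21) × (13/21) × (12/21) × (15/21) ≈ 0.01974
Highest score → cancel.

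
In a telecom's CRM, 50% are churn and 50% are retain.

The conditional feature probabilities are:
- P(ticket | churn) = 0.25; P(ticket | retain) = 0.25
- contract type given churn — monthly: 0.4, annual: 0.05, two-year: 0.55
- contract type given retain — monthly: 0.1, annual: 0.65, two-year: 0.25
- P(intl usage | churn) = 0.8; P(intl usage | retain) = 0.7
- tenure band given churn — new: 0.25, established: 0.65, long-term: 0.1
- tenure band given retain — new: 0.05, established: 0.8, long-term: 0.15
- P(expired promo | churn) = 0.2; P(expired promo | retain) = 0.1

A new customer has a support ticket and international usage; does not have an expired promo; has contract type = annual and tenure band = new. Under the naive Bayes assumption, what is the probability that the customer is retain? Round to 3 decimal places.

0.719

churn: 0.5 × 0.25 × 0.05 × 0.8 × 0.25 × (1−0.2) = 0.001
retain: 0.5 × 0.25 × 0.65 × 0.7 × 0.05 × (1−0.1) = 0.002559375
P(retain | x) = 0.002559375 / 0.003559375 ≈ 0.719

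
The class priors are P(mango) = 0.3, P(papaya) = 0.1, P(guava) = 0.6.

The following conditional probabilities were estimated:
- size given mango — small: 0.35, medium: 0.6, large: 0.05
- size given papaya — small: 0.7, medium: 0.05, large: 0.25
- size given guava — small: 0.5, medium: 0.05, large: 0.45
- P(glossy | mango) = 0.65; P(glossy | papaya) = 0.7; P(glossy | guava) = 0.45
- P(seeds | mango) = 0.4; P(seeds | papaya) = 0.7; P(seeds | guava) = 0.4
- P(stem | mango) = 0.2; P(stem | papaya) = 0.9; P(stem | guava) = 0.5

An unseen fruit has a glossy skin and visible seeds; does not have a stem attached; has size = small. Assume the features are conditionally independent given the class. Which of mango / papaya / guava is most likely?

mango: 0.3 × 0.35 × 0.65 × 0.4 × (1−0.2) = 0.02184
papaya: 0.1 × 0.7 × 0.7 × 0.7 × (1−0.9) = 0.00343
guava: 0.6 × 0.5 × 0.45 × 0.4 × (1−0.5) = 0.027
Highest score → guava.

guava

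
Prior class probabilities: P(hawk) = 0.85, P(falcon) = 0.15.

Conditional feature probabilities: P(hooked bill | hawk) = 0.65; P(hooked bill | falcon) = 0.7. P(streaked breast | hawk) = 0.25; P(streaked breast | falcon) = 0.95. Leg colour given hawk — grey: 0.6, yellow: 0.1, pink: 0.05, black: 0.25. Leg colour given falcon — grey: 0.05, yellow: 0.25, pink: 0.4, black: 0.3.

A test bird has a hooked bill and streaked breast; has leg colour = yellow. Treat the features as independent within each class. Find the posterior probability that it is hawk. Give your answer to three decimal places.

0.356

hawk: 0.85 × 0.65 × 0.25 × 0.1 = 0.0138125
falcon: 0.15 × 0.7 × 0.95 × 0.25 = 0.0249375
P(hawk | x) = 0.0138125 / 0.03875 ≈ 0.356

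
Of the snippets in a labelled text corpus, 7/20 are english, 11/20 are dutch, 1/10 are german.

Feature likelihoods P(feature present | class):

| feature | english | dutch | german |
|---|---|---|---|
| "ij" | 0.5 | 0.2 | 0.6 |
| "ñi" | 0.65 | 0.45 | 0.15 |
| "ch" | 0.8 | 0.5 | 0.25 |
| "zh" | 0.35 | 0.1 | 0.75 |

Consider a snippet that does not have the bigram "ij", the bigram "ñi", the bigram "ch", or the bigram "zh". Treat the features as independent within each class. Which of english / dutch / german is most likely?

dutch

english: 0.35 × (1−0.5) × (1−0.65) × (1−0.8) × (1−0.35) = 0.0079625
dutch: 0.55 × (1−0.2) × (1−0.45) × (1−0.5) × (1−0.1) = 0.1089
german: 0.1 × (1−0.6) × (1−0.15) × (1−0.25) × (1−0.75) = 0.006375
Highest score → dutch.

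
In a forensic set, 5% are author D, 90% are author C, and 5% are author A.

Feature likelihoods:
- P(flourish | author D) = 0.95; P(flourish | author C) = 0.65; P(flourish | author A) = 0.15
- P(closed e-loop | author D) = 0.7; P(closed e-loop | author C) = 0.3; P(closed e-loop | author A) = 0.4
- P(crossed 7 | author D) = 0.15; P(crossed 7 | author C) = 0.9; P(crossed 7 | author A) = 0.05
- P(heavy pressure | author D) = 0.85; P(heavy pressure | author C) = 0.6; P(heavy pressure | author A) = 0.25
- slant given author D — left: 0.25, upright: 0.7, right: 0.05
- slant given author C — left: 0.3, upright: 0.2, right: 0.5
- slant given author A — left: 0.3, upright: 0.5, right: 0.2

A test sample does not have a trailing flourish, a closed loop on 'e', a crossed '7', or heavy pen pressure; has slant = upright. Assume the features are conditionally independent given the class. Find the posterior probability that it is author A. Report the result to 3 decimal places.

author D: 0.05 × (1−0.95) × (1−0.7) × (1−0.15) × (1−0.85) × 0.7 = 0.0000669375
author C: 0.9 × (1−0.65) × (1−0.3) × (1−0.9) × (1−0.6) × 0.2 = 0.001764
author A: 0.05 × (1−0.15) × (1−0.4) × (1−0.05) × (1−0.25) × 0.5 = 0.009084375
P(author A | x) = 0.009084375 / 0.0109153125 ≈ 0.832

0.832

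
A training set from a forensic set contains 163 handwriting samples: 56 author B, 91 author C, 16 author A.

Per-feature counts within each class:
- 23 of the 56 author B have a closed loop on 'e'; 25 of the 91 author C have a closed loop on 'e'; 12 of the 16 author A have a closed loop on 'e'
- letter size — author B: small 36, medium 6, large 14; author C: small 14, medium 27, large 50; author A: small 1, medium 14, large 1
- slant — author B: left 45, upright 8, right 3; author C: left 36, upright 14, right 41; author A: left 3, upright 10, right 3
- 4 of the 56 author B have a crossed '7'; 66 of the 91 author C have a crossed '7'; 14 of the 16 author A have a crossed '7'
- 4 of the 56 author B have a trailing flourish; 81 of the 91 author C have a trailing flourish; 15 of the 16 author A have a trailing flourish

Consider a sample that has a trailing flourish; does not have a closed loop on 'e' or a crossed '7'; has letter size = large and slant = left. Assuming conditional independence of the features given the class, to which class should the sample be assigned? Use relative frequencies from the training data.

author B: (56/163) × (33/56) × (14/56) × (45/56) × (52/56) × (4/56) ≈ 0.0026976
author C: (91/163) × (66/91) × (50/91) × (36/91) × (25/91) × (81/91) ≈ 0.0215223
author A: (16/163) × (4/16) × (1/16) × (3/16) × (2/16) × (15/16) ≈ 0.0000337004
Highest score → author C.

author C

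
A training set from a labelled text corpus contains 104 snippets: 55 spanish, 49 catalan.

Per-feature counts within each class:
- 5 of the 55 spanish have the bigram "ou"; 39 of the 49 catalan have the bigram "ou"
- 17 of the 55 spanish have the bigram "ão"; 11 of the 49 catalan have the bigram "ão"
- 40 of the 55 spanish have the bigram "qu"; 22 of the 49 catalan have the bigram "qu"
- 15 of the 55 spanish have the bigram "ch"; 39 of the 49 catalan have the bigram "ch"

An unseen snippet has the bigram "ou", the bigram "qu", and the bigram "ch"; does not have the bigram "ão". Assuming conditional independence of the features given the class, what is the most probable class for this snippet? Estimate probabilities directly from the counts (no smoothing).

catalan

spanish: (55/104) × (5/55) × (38/55) × (40/55) × (15/55) ≈ 0.00658845
catalan: (49/104) × (39/49) × (38/49) × (22/49) × (39/49) ≈ 0.103924
Highest score → catalan.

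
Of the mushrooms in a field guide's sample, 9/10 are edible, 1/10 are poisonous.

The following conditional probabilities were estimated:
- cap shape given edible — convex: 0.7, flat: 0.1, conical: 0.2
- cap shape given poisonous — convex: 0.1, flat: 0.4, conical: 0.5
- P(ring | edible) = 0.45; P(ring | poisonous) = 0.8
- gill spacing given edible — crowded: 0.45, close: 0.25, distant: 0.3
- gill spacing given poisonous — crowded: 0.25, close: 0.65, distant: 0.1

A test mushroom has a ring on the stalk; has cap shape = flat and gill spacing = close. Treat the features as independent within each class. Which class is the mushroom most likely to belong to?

poisonous

edible: 0.9 × 0.1 × 0.45 × 0.25 = 0.010125
poisonous: 0.1 × 0.4 × 0.8 × 0.65 = 0.0208
Highest score → poisonous.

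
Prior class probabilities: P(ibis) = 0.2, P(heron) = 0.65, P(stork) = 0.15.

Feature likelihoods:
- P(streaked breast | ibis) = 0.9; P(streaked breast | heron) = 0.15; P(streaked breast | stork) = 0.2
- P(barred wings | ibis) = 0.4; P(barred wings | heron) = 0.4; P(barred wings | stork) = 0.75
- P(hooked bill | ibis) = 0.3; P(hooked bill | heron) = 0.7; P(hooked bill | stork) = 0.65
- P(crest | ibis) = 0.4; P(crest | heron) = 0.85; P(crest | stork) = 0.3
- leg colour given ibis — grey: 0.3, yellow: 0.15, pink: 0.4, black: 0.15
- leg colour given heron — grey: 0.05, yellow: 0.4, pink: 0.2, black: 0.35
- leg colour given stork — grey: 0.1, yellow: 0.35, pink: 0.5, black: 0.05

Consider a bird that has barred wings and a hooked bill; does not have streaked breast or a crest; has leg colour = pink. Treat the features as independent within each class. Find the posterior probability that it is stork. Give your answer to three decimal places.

0.797

ibis: 0.2 × (1−0.9) × 0.4 × 0.3 × (1−0.4) × 0.4 = 0.000576
heron: 0.65 × (1−0.15) × 0.4 × 0.7 × (1−0.85) × 0.2 = 0.004641
stork: 0.15 × (1−0.2) × 0.75 × 0.65 × (1−0.3) × 0.5 = 0.020475
P(stork | x) = 0.020475 / 0.025692 ≈ 0.797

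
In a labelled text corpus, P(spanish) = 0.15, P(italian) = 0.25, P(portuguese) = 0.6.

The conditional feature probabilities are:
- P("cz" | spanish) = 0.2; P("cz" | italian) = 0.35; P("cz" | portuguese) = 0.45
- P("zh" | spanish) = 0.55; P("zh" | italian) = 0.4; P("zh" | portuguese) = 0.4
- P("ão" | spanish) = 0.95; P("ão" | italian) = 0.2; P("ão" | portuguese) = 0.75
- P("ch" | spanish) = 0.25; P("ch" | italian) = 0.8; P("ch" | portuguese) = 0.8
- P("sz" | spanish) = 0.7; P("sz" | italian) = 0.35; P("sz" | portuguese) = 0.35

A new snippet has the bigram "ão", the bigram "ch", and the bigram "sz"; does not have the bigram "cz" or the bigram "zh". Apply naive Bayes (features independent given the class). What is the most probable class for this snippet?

spanish: 0.15 × (1−0.2) × (1−0.55) × 0.95 × 0.25 × 0.7 = 0.0089775
italian: 0.25 × (1−0.35) × (1−0.4) × 0.2 × 0.8 × 0.35 = 0.00546
portuguese: 0.6 × (1−0.45) × (1−0.4) × 0.75 × 0.8 × 0.35 = 0.04158
Highest score → portuguese.

portuguese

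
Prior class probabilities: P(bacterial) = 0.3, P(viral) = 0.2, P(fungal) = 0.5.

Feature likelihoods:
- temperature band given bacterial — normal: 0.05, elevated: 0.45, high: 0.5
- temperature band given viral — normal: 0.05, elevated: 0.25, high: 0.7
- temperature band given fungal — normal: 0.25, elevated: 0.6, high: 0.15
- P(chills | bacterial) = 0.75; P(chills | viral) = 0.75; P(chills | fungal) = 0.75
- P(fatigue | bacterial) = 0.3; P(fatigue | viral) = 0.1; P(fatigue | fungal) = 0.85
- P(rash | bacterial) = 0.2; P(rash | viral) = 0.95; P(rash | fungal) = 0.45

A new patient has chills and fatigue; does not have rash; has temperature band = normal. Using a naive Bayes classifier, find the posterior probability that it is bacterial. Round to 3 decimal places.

0.058

bacterial: 0.3 × 0.05 × 0.75 × 0.3 × (1−0.2) = 0.0027
viral: 0.2 × 0.05 × 0.75 × 0.1 × (1−0.95) = 0.0000375
fungal: 0.5 × 0.25 × 0.75 × 0.85 × (1−0.45) = 0.043828125
P(bacterial | x) = 0.0027 / 0.046565625 ≈ 0.058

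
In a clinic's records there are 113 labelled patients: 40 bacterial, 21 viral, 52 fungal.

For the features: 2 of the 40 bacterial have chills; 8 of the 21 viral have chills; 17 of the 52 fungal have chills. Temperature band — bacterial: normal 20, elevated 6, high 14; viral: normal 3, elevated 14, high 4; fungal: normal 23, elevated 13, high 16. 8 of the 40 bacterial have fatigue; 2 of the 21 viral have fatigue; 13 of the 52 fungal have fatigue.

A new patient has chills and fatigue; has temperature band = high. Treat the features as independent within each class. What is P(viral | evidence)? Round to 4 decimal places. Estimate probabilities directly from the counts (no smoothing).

0.0911

bacterial: (40/113) × (2/40) × (14/40) × (8/40) ≈ 0.00123894
viral: (21/113) × (8/21) × (4/21) × (2/21) ≈ 0.00128429
fungal: (52/113) × (17/52) × (16/52) × (13/52) ≈ 0.0115725
P(viral | x) = 0.00128429 / 0.01409573 ≈ 0.0911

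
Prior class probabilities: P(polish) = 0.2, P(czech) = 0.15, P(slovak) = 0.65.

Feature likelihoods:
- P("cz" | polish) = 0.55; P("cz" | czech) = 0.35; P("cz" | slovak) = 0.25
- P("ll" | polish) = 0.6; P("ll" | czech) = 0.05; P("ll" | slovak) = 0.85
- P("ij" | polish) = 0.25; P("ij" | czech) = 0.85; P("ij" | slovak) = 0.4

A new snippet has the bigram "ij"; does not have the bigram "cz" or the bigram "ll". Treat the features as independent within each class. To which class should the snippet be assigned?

czech

polish: 0.2 × (1−0.55) × (1−0.6) × 0.25 = 0.009
czech: 0.15 × (1−0.35) × (1−0.05) × 0.85 = 0.07873125
slovak: 0.65 × (1−0.25) × (1−0.85) × 0.4 = 0.02925
Highest score → czech.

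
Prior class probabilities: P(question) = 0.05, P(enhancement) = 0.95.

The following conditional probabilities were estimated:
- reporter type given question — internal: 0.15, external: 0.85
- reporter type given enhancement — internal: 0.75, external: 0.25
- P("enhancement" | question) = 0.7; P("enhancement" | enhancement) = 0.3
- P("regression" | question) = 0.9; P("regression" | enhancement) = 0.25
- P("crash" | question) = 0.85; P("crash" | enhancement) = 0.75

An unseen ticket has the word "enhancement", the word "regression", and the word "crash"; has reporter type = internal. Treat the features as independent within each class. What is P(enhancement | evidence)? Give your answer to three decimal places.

question: 0.05 × 0.15 × 0.7 × 0.9 × 0.85 = 0.00401625
enhancement: 0.95 × 0.75 × 0.3 × 0.25 × 0.75 = 0.040078125
P(enhancement | x) = 0.040078125 / 0.044094375 ≈ 0.909

0.909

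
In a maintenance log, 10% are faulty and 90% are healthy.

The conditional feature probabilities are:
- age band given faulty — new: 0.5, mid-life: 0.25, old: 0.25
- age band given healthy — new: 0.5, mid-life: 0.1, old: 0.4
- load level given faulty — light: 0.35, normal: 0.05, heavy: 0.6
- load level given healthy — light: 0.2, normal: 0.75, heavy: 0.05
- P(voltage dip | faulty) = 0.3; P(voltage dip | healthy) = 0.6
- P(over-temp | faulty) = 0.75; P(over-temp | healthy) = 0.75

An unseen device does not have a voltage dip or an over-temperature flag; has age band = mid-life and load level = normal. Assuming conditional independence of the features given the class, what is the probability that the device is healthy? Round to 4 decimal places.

faulty: 0.1 × 0.25 × 0.05 × (1−0.3) × (1−0.75) = 0.00021875
healthy: 0.9 × 0.1 × 0.75 × (1−0.6) × (1−0.75) = 0.00675
P(healthy | x) = 0.00675 / 0.00696875 ≈ 0.9686

0.9686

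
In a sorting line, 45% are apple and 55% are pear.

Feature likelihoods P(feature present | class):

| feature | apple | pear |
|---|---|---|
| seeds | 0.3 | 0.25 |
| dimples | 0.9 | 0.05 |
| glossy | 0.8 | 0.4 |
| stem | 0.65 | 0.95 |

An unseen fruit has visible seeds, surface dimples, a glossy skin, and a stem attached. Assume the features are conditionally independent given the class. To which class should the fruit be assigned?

apple

apple: 0.45 × 0.3 × 0.9 × 0.8 × 0.65 = 0.06318
pear: 0.55 × 0.25 × 0.05 × 0.4 × 0.95 = 0.0026125
Highest score → apple.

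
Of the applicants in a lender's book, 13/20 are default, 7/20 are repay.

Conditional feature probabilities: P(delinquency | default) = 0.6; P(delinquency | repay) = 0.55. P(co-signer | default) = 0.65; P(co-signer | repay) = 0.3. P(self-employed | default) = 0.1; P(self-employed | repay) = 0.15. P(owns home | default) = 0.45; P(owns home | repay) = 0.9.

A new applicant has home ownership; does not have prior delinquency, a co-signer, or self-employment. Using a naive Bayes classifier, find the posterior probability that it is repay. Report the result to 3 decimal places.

0.696

default: 0.65 × (1−0.6) × (1−0.65) × (1−0.1) × 0.45 = 0.036855
repay: 0.35 × (1−0.55) × (1−0.3) × (1−0.15) × 0.9 = 0.08434125
P(repay | x) = 0.08434125 / 0.12119625 ≈ 0.696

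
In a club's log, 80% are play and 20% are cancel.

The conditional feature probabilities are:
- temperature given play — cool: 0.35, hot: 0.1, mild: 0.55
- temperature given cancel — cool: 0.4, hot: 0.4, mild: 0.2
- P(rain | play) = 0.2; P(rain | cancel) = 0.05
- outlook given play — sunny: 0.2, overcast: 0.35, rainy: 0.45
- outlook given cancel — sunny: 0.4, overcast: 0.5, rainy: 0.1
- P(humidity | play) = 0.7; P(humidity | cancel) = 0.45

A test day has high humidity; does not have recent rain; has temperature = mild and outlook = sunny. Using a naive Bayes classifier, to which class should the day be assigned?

play: 0.8 × 0.55 × (1−0.2) × 0.2 × 0.7 = 0.04928
cancel: 0.2 × 0.2 × (1−0.05) × 0.4 × 0.45 = 0.00684
Highest score → play.

play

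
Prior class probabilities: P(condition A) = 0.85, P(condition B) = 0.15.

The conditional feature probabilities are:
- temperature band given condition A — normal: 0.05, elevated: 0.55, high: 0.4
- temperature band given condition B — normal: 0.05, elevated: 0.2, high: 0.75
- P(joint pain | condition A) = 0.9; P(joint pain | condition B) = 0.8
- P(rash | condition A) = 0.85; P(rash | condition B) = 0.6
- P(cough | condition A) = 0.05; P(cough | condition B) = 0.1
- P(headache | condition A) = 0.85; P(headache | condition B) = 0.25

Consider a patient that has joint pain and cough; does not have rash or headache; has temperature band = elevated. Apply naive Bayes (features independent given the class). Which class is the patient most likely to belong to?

condition A: 0.85 × 0.55 × 0.9 × (1−0.85) × 0.05 × (1−0.85) = 0.00047334375
condition B: 0.15 × 0.2 × 0.8 × (1−0.6) × 0.1 × (1−0.25) = 0.00072
Highest score → condition B.

condition B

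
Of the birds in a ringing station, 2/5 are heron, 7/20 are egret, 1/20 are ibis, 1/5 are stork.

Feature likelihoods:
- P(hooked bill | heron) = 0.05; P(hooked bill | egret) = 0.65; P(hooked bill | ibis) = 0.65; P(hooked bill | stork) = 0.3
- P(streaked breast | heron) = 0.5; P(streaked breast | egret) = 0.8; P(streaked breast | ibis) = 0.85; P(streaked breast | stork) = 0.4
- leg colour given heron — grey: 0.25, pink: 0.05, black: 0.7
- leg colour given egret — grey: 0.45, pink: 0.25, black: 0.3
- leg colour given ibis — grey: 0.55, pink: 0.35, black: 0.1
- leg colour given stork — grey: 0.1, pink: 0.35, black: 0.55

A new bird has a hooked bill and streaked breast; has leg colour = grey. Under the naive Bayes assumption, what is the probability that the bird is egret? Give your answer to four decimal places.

0.8030

heron: 0.4 × 0.05 × 0.5 × 0.25 = 0.0025
egret: 0.35 × 0.65 × 0.8 × 0.45 = 0.0819
ibis: 0.05 × 0.65 × 0.85 × 0.55 = 0.01519375
stork: 0.2 × 0.3 × 0.4 × 0.1 = 0.0024
P(egret | x) = 0.0819 / 0.10199375 ≈ 0.8030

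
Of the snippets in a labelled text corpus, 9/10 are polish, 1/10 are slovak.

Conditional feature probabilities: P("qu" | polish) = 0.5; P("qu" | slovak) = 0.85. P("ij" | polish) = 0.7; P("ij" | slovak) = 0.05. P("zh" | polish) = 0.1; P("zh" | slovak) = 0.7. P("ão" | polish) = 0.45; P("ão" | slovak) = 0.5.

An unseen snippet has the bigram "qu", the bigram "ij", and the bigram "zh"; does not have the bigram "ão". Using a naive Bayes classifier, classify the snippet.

polish: 0.9 × 0.5 × 0.7 × 0.1 × (1−0.45) = 0.017325
slovak: 0.1 × 0.85 × 0.05 × 0.7 × (1−0.5) = 0.0014875
Highest score → polish.

polish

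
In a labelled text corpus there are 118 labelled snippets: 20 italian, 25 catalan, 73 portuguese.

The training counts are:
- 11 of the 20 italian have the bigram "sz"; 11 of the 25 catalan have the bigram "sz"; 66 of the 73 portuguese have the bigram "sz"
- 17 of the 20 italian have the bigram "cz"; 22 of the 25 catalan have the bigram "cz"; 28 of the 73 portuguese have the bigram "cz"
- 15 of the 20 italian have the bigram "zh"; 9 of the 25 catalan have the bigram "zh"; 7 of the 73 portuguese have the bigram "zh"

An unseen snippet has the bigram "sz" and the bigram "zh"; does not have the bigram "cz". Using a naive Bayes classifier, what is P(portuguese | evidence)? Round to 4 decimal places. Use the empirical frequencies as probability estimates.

italian: (20/118) × (11/20) × (3/20) × (15/20) ≈ 0.0104873
catalan: (25/118) × (11/25) × (3/25) × (9/25) ≈ 0.00402712
portuguese: (73/118) × (66/73) × (45/73) × (7/73) ≈ 0.0330618
P(portuguese | x) = 0.0330618 / 0.04757622 ≈ 0.6949

0.6949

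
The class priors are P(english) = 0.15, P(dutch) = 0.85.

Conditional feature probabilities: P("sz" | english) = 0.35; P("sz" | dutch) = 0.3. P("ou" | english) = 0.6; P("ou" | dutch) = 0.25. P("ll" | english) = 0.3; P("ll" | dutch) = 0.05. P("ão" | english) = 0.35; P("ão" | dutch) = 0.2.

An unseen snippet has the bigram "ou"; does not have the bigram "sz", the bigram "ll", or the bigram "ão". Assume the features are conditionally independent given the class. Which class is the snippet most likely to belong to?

dutch

english: 0.15 × (1−0.35) × 0.6 × (1−0.3) × (1−0.35) = 0.0266175
dutch: 0.85 × (1−0.3) × 0.25 × (1−0.05) × (1−0.2) = 0.11305
Highest score → dutch.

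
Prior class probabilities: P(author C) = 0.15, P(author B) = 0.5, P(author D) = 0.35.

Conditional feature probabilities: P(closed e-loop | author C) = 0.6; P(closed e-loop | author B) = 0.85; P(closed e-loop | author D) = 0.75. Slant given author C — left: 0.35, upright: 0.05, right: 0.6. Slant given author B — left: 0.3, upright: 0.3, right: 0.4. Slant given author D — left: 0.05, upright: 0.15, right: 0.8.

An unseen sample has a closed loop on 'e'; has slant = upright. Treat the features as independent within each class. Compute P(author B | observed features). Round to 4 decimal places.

author C: 0.15 × 0.6 × 0.05 = 0.0045
author B: 0.5 × 0.85 × 0.3 = 0.1275
author D: 0.35 × 0.75 × 0.15 = 0.039375
P(author B | x) = 0.1275 / 0.171375 ≈ 0.7440

0.7440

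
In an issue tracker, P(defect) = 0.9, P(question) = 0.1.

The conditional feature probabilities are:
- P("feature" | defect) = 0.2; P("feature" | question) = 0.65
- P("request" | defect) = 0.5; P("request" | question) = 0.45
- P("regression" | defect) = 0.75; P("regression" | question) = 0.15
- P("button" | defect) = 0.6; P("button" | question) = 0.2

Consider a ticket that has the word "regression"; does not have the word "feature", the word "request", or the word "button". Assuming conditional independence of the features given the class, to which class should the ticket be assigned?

defect

defect: 0.9 × (1−0.2) × (1−0.5) × 0.75 × (1−0.6) = 0.108
question: 0.1 × (1−0.65) × (1−0.45) × 0.15 × (1−0.2) = 0.00231
Highest score → defect.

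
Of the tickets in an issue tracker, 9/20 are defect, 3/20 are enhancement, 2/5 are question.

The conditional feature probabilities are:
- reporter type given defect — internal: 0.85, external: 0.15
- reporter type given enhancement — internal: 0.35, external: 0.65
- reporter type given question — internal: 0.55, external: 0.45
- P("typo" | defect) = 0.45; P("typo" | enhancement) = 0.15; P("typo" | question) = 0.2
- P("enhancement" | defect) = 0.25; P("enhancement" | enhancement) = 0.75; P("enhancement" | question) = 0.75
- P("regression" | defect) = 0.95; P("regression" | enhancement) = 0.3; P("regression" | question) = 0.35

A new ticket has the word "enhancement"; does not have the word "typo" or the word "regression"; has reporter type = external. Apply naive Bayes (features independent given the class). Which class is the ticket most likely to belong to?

question

defect: 0.45 × 0.15 × (1−0.45) × 0.25 × (1−0.95) = 0.0004640625
enhancement: 0.15 × 0.65 × (1−0.15) × 0.75 × (1−0.3) = 0.043509375
question: 0.4 × 0.45 × (1−0.2) × 0.75 × (1−0.35) = 0.0702
Highest score → question.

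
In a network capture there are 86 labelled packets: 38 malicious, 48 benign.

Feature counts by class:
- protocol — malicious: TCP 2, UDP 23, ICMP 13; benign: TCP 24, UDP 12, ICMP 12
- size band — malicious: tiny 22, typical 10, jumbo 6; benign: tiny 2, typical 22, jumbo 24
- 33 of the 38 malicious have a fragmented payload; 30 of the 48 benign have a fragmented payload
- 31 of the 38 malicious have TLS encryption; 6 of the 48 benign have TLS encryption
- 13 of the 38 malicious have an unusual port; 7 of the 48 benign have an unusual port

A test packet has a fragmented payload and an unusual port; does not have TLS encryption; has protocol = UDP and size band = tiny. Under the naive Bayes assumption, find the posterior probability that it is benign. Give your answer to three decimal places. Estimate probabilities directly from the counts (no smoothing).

malicious: (38/86) × (23/38) × (22/38) × (33/38) × (7/38) × (13/38) ≈ 0.0084737
benign: (48/86) × (12/48) × (2/48) × (30/48) × (42/48) × (7/48) ≈ 0.000463678
P(benign | x) = 0.000463678 / 0.008937378 ≈ 0.052

0.052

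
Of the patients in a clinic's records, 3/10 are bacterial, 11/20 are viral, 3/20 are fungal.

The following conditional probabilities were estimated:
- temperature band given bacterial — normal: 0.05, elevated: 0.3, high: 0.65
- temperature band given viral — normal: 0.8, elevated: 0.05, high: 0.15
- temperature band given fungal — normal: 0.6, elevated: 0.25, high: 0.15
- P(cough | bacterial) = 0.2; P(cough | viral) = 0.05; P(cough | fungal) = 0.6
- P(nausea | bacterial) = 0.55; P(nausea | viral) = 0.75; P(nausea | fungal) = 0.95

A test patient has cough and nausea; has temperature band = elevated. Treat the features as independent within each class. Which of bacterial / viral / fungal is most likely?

bacterial: 0.3 × 0.3 × 0.2 × 0.55 = 0.0099
viral: 0.55 × 0.05 × 0.05 × 0.75 = 0.00103125
fungal: 0.15 × 0.25 × 0.6 × 0.95 = 0.021375
Highest score → fungal.

fungal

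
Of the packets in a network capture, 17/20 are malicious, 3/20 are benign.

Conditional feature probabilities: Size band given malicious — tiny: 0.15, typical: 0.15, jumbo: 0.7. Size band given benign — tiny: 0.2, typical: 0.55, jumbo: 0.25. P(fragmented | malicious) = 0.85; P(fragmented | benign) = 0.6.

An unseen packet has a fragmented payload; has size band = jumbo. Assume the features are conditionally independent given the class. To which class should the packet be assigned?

malicious

malicious: 0.85 × 0.7 × 0.85 = 0.50575
benign: 0.15 × 0.25 × 0.6 = 0.0225
Highest score → malicious.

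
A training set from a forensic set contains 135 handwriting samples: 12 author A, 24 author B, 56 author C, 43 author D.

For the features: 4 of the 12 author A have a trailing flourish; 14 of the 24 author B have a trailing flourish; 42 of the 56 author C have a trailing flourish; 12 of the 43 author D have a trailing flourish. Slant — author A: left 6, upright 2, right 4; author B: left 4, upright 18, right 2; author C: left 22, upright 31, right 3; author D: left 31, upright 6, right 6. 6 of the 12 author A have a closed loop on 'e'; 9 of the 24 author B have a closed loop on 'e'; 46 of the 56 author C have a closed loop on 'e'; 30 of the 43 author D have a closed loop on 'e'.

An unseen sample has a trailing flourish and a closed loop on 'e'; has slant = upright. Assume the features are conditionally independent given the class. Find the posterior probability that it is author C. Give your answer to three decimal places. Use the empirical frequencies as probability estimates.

author A: (12/135) × (4/12) × (2/12) × (6/12) ≈ 0.00246914
author B: (24/135) × (14/24) × (18/24) × (9/24) ≈ 0.0291667
author C: (56/135) × (42/56) × (31/56) × (46/56) ≈ 0.141468
author D: (43/135) × (12/43) × (6/43) × (30/43) ≈ 0.00865333
P(author C | x) = 0.141468 / 0.18175717 ≈ 0.778

0.778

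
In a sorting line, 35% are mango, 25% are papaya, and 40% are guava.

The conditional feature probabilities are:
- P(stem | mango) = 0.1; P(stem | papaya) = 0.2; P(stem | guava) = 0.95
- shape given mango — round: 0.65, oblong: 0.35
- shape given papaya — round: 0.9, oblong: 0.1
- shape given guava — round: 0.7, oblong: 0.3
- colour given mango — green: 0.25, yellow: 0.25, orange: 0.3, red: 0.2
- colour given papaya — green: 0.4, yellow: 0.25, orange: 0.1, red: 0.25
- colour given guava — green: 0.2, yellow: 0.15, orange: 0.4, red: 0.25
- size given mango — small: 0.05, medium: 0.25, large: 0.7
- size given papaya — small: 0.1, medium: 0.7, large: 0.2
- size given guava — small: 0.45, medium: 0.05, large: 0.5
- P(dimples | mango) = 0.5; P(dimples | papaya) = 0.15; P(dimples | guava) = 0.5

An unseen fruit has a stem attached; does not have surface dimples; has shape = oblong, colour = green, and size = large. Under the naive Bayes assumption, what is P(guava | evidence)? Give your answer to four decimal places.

mango: 0.35 × 0.1 × 0.35 × 0.25 × 0.7 × (1−0.5) = 0.001071875
papaya: 0.25 × 0.2 × 0.1 × 0.4 × 0.2 × (1−0.15) = 0.00034
guava: 0.4 × 0.95 × 0.3 × 0.2 × 0.5 × (1−0.5) = 0.0057
P(guava | x) = 0.0057 / 0.007111875 ≈ 0.8015

0.8015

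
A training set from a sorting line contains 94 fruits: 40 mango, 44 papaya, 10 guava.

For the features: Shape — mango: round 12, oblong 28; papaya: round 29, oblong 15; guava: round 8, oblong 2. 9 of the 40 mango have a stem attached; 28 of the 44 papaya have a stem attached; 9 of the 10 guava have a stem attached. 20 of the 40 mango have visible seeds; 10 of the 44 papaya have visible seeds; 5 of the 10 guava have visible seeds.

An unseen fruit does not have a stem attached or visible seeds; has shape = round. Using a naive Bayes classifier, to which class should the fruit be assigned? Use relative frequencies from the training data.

papaya

mango: (40/94) × (12/40) × (31/40) × (20/40) ≈ 0.0494681
papaya: (44/94) × (29/44) × (16/44) × (34/44) ≈ 0.0866889
guava: (10/94) × (8/10) × (1/10) × (5/10) ≈ 0.00425532
Highest score → papaya.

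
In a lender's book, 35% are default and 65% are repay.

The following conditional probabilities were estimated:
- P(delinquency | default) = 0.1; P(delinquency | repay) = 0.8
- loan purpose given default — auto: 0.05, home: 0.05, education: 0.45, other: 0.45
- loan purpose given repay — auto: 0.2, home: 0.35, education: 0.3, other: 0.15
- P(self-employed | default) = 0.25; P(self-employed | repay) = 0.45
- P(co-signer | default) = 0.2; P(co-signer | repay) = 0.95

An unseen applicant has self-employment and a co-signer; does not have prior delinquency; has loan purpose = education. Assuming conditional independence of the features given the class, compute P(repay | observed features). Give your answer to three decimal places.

default: 0.35 × (1−0.1) × 0.45 × 0.25 × 0.2 = 0.0070875
repay: 0.65 × (1−0.8) × 0.3 × 0.45 × 0.95 = 0.0166725
P(repay | x) = 0.0166725 / 0.02376 ≈ 0.702

0.702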